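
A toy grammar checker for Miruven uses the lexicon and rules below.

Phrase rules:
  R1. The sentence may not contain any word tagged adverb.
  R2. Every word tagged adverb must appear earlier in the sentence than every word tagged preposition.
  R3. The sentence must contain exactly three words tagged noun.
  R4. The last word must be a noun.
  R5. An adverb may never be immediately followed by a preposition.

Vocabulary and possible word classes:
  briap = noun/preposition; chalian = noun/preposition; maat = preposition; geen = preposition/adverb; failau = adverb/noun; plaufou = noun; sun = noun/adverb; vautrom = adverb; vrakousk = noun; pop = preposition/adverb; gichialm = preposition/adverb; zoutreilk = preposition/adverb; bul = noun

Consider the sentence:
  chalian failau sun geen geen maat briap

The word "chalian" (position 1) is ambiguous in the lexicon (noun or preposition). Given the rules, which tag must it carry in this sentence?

Candidates per position — 1:chalian {noun,preposition}; 2:failau {adverb,noun}; 3:sun {noun,adverb}; 4:geen {preposition,adverb}; 5:geen {preposition,adverb}; 6:maat {preposition}; 7:briap {noun,preposition}.
If word 2 were adverb, no tagging could satisfy rule 1; so word 2 is noun.
If word 3 were adverb, no tagging could satisfy rule 1; so word 3 is noun.
If word 4 were adverb, no tagging could satisfy rule 1; so word 4 is preposition.
If word 5 were adverb, no tagging could satisfy rule 1; so word 5 is preposition.
If word 7 were preposition, no tagging could satisfy rule 4; so word 7 is noun.
If word 1 were noun, no tagging could satisfy rule 3; so word 1 is preposition.
The only consistent sequence is: preposition noun noun preposition preposition preposition noun.
Check: rule 1 satisfied; rule 2 satisfied; rule 3 satisfied; rule 4 satisfied; rule 5 satisfied.

preposition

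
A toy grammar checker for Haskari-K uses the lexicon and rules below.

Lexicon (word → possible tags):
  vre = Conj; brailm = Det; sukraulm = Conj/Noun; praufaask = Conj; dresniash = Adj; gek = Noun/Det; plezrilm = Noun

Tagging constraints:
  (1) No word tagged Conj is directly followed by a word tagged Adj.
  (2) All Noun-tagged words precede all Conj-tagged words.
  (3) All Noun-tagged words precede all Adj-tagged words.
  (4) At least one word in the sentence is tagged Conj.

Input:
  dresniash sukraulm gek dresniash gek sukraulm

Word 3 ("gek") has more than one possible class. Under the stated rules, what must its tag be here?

Candidates per position — 1:dresniash {Adj}; 2:sukraulm {Conj,Noun}; 3:gek {Noun,Det}; 4:dresniash {Adj}; 5:gek {Noun,Det}; 6:sukraulm {Conj,Noun}.
Position 2: tagging it Noun would leave rule 3 unsatisfiable, so it must be Conj.
Position 3: tagging it Noun would leave rule 2 unsatisfiable, so it must be Det.
Position 5: tagging it Noun would leave rule 2 unsatisfiable, so it must be Det.
Position 6: tagging it Noun would leave rule 2 unsatisfiable, so it must be Conj.
That leaves exactly one tagging: Adj Conj Det Adj Det Conj.
Verifying each rule — rule 1 satisfied; rule 2 satisfied; rule 3 satisfied; rule 4 satisfied.

Det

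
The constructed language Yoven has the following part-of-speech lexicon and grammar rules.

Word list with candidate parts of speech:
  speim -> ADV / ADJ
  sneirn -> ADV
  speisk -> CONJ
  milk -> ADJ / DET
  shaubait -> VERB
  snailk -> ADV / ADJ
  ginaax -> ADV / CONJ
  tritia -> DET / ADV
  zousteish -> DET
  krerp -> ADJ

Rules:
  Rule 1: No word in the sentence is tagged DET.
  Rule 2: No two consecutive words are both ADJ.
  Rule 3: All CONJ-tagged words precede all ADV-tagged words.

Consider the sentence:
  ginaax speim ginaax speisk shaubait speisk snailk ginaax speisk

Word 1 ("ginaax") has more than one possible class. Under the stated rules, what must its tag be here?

Candidates per position — 1:ginaax {ADV,CONJ}; 2:speim {ADV,ADJ}; 3:ginaax {ADV,CONJ}; 4:speisk {CONJ}; 5:shaubait {VERB}; 6:speisk {CONJ}; 7:snailk {ADV,ADJ}; 8:ginaax {ADV,CONJ}; 9:speisk {CONJ}.
Word 1 cannot be ADV — rule 3 would then fail for every completion. It is CONJ.
Word 2 cannot be ADV — rule 3 would then fail for every completion. It is ADJ.
Word 3 cannot be ADV — rule 3 would then fail for every completion. It is CONJ.
Word 7 cannot be ADV — rule 3 would then fail for every completion. It is ADJ.
Word 8 cannot be ADV — rule 3 would then fail for every completion. It is CONJ.
The unique satisfying tagging is: CONJ ADJ CONJ CONJ VERB CONJ ADJ CONJ CONJ.
Checking: rule 1 ✓; rule 2 ✓; rule 3 ✓.

CONJ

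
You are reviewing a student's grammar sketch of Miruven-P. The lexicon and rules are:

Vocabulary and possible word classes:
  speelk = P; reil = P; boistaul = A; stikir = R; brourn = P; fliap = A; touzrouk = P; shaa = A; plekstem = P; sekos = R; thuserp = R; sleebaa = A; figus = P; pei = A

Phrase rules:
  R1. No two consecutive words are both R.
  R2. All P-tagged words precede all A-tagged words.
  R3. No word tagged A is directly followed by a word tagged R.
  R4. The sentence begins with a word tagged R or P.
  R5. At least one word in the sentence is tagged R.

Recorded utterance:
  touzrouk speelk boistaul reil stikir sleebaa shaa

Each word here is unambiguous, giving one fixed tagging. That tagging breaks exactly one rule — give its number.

2

Fixed tagging: P P A P R A A.
Rule check: R1 pass, R2 fail, R3 pass, R4 pass, R5 pass.
Only rule 2 fails.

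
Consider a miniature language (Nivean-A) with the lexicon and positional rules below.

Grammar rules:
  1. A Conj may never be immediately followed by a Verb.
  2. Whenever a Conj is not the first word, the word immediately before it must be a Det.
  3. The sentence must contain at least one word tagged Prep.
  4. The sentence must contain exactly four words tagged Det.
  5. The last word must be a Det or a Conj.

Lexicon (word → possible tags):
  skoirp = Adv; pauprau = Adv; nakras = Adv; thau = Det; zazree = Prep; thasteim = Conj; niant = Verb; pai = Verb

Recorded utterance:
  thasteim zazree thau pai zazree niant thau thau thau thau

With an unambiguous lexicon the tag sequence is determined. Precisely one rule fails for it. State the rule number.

4

Fixed tagging: Conj Prep Det Verb Prep Verb Det Det Det Det.
Applying the rules: R1 ✓, R2 ✓, R3 ✓, R4 ✗, R5 ✓.
Only rule 4 fails.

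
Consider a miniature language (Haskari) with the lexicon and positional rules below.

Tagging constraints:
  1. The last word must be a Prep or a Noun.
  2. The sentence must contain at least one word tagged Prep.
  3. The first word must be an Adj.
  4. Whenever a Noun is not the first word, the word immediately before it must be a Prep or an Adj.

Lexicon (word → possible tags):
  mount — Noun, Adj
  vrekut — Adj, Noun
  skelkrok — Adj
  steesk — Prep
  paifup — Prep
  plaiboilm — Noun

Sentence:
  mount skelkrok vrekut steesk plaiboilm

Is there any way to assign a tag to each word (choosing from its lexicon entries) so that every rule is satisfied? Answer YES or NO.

YES

Candidates per position — 1:mount {Noun,Adj}; 2:skelkrok {Adj}; 3:vrekut {Adj,Noun}; 4:steesk {Prep}; 5:plaiboilm {Noun}.
One satisfying assignment: Adj Adj Noun Prep Noun.
Rule-by-rule: rule 1 satisfied; rule 2 satisfied; rule 3 satisfied; rule 4 satisfied.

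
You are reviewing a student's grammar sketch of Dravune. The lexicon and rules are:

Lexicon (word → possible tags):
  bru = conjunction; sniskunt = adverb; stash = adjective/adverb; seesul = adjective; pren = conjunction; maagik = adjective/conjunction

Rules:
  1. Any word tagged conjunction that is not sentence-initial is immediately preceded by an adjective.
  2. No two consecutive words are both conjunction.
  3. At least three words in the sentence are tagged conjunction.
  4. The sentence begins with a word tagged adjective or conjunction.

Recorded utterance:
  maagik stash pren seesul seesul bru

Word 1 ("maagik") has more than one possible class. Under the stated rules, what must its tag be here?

conjunction

Candidates per position — 1:maagik {adjective,conjunction}; 2:stash {adjective,adverb}; 3:pren {conjunction}; 4:seesul {adjective}; 5:seesul {adjective}; 6:bru {conjunction}.
At position 1, choosing adjective makes rule 3 impossible to satisfy; hence conjunction.
At position 2, choosing adverb makes rule 1 impossible to satisfy; hence adjective.
The only consistent sequence is: conjunction adjective conjunction adjective adjective conjunction.
Rule-by-rule: rule 1 ok; rule 2 ok; rule 3 ok; rule 4 ok.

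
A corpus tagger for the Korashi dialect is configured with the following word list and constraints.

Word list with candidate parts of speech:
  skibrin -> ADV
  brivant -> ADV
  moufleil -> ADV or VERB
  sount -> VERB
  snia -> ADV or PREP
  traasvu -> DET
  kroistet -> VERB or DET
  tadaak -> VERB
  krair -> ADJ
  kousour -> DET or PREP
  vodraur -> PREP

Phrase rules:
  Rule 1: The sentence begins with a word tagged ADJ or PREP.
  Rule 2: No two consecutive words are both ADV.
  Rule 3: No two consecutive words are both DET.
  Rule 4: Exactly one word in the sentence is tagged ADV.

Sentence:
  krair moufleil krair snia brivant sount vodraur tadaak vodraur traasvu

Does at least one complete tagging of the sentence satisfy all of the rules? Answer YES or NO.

YES

Candidates per position — 1:krair {ADJ}; 2:moufleil {ADV,VERB}; 3:krair {ADJ}; 4:snia {ADV,PREP}; 5:brivant {ADV}; 6:sount {VERB}; 7:vodraur {PREP}; 8:tadaak {VERB}; 9:vodraur {PREP}; 10:traasvu {DET}.
One satisfying assignment: ADJ VERB ADJ PREP ADV VERB PREP VERB PREP DET.
Verifying each rule — rule 1 ✓; rule 2 ✓; rule 3 ✓; rule 4 ✓.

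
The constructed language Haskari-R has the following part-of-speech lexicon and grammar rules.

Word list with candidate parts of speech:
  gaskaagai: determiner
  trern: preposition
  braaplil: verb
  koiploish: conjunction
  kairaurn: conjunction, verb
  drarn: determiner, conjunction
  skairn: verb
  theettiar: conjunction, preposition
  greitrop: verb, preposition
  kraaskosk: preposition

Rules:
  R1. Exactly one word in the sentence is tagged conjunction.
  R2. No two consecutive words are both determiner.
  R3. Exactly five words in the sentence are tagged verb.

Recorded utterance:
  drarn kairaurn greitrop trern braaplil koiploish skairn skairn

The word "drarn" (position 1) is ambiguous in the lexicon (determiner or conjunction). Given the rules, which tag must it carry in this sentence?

Candidates per position — 1:drarn {determiner,conjunction}; 2:kairaurn {conjunction,verb}; 3:greitrop {verb,preposition}; 4:trern {preposition}; 5:braaplil {verb}; 6:koiploish {conjunction}; 7:skairn {verb}; 8:skairn {verb}.
Position 1: tagging it conjunction would leave rule 1 unsatisfiable, so it must be determiner.
Position 2: tagging it conjunction would leave rule 1 unsatisfiable, so it must be verb.
Position 3: tagging it preposition would leave rule 3 unsatisfiable, so it must be verb.
That leaves exactly one tagging: determiner verb verb preposition verb conjunction verb verb.
Rule-by-rule: rule 1 ✓; rule 2 ✓; rule 3 ✓.

determiner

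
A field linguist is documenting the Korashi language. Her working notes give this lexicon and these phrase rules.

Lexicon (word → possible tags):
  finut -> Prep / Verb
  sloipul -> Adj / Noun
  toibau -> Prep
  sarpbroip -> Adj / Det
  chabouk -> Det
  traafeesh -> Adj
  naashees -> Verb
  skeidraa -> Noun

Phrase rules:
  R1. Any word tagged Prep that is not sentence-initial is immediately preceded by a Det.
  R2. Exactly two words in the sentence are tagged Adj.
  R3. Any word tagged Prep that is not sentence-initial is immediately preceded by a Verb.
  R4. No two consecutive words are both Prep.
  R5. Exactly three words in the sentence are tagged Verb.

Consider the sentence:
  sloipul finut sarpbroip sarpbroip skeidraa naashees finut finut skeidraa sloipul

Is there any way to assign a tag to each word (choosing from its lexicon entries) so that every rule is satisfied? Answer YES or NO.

Candidates per position — 1:sloipul {Adj,Noun}; 2:finut {Prep,Verb}; 3:sarpbroip {Adj,Det}; 4:sarpbroip {Adj,Det}; 5:skeidraa {Noun}; 6:naashees {Verb}; 7:finut {Prep,Verb}; 8:finut {Prep,Verb}; 9:skeidraa {Noun}; 10:sloipul {Adj,Noun}.
Every candidate sequence violates at least one rule; no consistent tagging exists.

NO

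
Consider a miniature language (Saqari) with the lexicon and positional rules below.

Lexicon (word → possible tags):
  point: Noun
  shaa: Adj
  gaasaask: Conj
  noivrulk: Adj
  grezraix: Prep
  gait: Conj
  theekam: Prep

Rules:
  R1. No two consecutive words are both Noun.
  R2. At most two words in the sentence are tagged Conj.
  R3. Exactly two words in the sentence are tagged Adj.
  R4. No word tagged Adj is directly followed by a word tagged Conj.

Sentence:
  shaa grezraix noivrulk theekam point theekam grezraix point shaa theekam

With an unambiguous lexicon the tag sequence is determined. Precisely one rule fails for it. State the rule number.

3

Fixed tagging: Adj Prep Adj Prep Noun Prep Prep Noun Adj Prep.
Applying the rules: R1 pass, R2 pass, R3 fail, R4 pass.
Only rule 3 fails.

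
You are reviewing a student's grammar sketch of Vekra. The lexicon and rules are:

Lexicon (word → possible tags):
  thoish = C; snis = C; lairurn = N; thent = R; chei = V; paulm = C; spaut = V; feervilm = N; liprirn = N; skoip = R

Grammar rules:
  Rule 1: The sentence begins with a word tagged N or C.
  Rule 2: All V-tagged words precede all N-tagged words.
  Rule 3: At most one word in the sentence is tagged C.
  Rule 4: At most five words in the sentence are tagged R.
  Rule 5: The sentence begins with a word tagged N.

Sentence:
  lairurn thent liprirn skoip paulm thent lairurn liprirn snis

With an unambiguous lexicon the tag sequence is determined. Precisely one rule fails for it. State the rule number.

3

Fixed tagging: N R N R C R N N C.
Applying the rules: R1 pass, R2 pass, R3 fail, R4 pass, R5 pass.
Only rule 3 fails.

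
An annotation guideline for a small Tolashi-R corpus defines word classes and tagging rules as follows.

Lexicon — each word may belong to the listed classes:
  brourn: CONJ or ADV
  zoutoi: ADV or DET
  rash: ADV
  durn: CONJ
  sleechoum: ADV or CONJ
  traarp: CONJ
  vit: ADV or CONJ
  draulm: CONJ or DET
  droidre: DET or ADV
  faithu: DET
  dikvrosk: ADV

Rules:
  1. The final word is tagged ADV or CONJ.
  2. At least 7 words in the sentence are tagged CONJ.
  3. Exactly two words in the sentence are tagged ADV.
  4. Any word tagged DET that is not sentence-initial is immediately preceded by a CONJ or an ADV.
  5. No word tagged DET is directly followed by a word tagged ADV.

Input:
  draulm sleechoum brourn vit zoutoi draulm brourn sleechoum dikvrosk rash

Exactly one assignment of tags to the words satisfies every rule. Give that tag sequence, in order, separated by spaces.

CONJ CONJ CONJ CONJ DET CONJ CONJ CONJ ADV ADV

Candidates per position — 1:draulm {CONJ,DET}; 2:sleechoum {ADV,CONJ}; 3:brourn {CONJ,ADV}; 4:vit {ADV,CONJ}; 5:zoutoi {ADV,DET}; 6:draulm {CONJ,DET}; 7:brourn {CONJ,ADV}; 8:sleechoum {ADV,CONJ}; 9:dikvrosk {ADV}; 10:rash {ADV}.
If word 1 were DET, no tagging could satisfy rule 2; so word 1 is CONJ.
If word 2 were ADV, no tagging could satisfy rule 2; so word 2 is CONJ.
If word 3 were ADV, no tagging could satisfy rule 2; so word 3 is CONJ.
If word 4 were ADV, no tagging could satisfy rule 2; so word 4 is CONJ.
If word 5 were ADV, no tagging could satisfy rule 3; so word 5 is DET.
If word 6 were DET, no tagging could satisfy rule 2; so word 6 is CONJ.
If word 7 were ADV, no tagging could satisfy rule 2; so word 7 is CONJ.
If word 8 were ADV, no tagging could satisfy rule 2; so word 8 is CONJ.
The only consistent sequence is: CONJ CONJ CONJ CONJ DET CONJ CONJ CONJ ADV ADV.
Verifying each rule — rule 1 holds; rule 2 holds; rule 3 holds; rule 4 holds; rule 5 holds.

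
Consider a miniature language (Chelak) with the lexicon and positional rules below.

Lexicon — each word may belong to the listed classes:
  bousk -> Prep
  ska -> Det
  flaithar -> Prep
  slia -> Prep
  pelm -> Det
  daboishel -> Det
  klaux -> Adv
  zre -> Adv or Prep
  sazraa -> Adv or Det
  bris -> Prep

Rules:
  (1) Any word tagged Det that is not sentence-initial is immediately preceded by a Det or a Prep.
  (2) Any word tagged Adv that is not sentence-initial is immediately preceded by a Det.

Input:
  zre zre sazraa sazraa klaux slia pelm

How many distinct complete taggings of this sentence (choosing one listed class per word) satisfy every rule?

Candidates per position — 1:zre {Adv,Prep}; 2:zre {Adv,Prep}; 3:sazraa {Adv,Det}; 4:sazraa {Adv,Det}; 5:klaux {Adv}; 6:slia {Prep}; 7:pelm {Det}.
There are 16 candidate sequences in total.
The sequences that satisfy every rule: Adv Prep Det Det Adv Prep Det; Prep Prep Det Det Adv Prep Det.
Count = 2.

2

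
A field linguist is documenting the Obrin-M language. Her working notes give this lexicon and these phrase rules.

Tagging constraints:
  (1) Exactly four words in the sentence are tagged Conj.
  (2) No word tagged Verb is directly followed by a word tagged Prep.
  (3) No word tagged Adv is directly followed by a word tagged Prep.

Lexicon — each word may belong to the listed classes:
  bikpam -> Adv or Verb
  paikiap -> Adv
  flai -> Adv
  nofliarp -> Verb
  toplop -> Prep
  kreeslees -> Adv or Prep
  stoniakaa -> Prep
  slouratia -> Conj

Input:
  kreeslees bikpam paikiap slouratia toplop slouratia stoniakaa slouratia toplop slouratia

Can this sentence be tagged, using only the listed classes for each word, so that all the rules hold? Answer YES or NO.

YES

Candidates per position — 1:kreeslees {Adv,Prep}; 2:bikpam {Adv,Verb}; 3:paikiap {Adv}; 4:slouratia {Conj}; 5:toplop {Prep}; 6:slouratia {Conj}; 7:stoniakaa {Prep}; 8:slouratia {Conj}; 9:toplop {Prep}; 10:slouratia {Conj}.
One satisfying assignment: Prep Verb Adv Conj Prep Conj Prep Conj Prep Conj.
Rule-by-rule: rule 1 satisfied; rule 2 satisfied; rule 3 satisfied.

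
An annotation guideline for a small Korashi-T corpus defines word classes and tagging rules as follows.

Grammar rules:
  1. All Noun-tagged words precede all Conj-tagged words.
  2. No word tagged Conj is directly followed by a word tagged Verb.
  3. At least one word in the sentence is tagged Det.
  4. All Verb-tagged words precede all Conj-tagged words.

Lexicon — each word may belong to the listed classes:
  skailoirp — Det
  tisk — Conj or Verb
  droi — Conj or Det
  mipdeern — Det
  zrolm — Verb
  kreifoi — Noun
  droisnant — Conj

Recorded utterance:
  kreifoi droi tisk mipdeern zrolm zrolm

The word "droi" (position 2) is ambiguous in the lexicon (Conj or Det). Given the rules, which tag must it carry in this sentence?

Candidates per position — 1:kreifoi {Noun}; 2:droi {Conj,Det}; 3:tisk {Conj,Verb}; 4:mipdeern {Det}; 5:zrolm {Verb}; 6:zrolm {Verb}.
Position 2: Conj is ruled out by rule 4; that leaves Det.
Position 3: Conj is ruled out by rule 4; that leaves Verb.
That leaves exactly one tagging: Noun Det Verb Det Verb Verb.
Check: rule 1 satisfied; rule 2 satisfied; rule 3 satisfied; rule 4 satisfied.

Det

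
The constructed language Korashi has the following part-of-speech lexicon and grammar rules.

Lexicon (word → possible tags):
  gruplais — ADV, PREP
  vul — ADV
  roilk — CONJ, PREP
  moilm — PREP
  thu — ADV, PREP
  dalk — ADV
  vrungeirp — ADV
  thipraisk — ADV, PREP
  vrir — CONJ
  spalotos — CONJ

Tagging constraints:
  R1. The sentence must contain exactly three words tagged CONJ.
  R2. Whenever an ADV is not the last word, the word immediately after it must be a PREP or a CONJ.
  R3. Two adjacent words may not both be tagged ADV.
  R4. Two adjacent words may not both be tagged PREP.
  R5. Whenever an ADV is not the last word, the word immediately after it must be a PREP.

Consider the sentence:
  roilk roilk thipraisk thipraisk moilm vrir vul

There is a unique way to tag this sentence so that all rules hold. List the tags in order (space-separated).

CONJ CONJ PREP ADV PREP CONJ ADV

Candidates per position — 1:roilk {CONJ,PREP}; 2:roilk {CONJ,PREP}; 3:thipraisk {ADV,PREP}; 4:thipraisk {ADV,PREP}; 5:moilm {PREP}; 6:vrir {CONJ}; 7:vul {ADV}.
Position 1: PREP is ruled out by rule 1; that leaves CONJ.
Position 2: PREP is ruled out by rule 1; that leaves CONJ.
Position 4: PREP is ruled out by rule 4; that leaves ADV.
Position 3: ADV is ruled out by rule 2; that leaves PREP.
That leaves exactly one tagging: CONJ CONJ PREP ADV PREP CONJ ADV.
Checking: rule 1 ok; rule 2 ok; rule 3 ok; rule 4 ok; rule 5 ok.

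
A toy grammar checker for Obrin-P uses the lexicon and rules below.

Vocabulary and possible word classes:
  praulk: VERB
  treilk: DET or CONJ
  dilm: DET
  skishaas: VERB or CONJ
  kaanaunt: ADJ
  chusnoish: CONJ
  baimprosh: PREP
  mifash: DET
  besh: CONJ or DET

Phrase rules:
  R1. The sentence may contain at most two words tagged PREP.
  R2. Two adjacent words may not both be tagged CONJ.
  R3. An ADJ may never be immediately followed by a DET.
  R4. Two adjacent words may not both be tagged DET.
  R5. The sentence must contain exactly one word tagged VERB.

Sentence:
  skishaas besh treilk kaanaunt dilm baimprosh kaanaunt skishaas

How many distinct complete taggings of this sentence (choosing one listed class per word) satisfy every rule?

0

Candidates per position — 1:skishaas {VERB,CONJ}; 2:besh {CONJ,DET}; 3:treilk {DET,CONJ}; 4:kaanaunt {ADJ}; 5:dilm {DET}; 6:baimprosh {PREP}; 7:kaanaunt {ADJ}; 8:skishaas {VERB,CONJ}.
There are 16 candidate sequences in total.
Rule 3 cannot be satisfied by any choice of tags from the lexicon.
So there is no consistent tagging.
Count = 0.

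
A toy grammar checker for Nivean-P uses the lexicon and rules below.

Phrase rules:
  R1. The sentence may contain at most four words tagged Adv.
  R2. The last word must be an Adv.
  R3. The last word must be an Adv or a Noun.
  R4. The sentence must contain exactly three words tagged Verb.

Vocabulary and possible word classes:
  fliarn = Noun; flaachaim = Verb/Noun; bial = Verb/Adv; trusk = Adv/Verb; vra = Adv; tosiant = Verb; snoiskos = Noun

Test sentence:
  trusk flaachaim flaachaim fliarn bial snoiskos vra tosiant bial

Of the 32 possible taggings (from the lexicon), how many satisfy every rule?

6

Candidates per position — 1:trusk {Adv,Verb}; 2:flaachaim {Verb,Noun}; 3:flaachaim {Verb,Noun}; 4:fliarn {Noun}; 5:bial {Verb,Adv}; 6:snoiskos {Noun}; 7:vra {Adv}; 8:tosiant {Verb}; 9:bial {Verb,Adv}.
There are 32 candidate sequences in total.
Checking each against the rules leaves 6 sequences.
Count = 6.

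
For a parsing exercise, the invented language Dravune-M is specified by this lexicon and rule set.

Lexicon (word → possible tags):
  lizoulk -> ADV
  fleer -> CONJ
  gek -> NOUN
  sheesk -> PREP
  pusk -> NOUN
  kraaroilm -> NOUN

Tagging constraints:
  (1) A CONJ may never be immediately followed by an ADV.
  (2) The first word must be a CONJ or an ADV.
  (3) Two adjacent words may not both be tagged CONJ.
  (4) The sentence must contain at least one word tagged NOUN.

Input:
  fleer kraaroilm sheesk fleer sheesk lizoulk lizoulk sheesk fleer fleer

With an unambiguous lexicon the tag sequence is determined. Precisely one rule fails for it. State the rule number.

Fixed tagging: CONJ NOUN PREP CONJ PREP ADV ADV PREP CONJ CONJ.
Checking each rule: R1 ok, R2 ok, R3 fails, R4 ok.
Only rule 3 fails.

3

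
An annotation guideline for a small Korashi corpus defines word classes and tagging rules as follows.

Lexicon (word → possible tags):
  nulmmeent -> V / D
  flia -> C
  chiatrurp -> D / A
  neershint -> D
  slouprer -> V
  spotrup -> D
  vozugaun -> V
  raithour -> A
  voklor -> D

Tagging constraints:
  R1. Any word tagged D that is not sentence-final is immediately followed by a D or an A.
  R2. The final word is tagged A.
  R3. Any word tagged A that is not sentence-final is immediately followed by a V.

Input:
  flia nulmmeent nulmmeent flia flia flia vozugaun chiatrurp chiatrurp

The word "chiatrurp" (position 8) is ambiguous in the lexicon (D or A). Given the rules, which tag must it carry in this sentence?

Candidates per position — 1:flia {C}; 2:nulmmeent {V,D}; 3:nulmmeent {V,D}; 4:flia {C}; 5:flia {C}; 6:flia {C}; 7:vozugaun {V}; 8:chiatrurp {D,A}; 9:chiatrurp {D,A}.
Position 2: tagging it D would leave rule 1 unsatisfiable, so it must be V.
Position 3: tagging it D would leave rule 1 unsatisfiable, so it must be V.
Position 8: tagging it A would leave rule 3 unsatisfiable, so it must be D.
Position 9: tagging it D would leave rule 2 unsatisfiable, so it must be A.
The only consistent sequence is: C V V C C C V D A.
Rule-by-rule: rule 1 satisfied; rule 2 satisfied; rule 3 satisfied.

D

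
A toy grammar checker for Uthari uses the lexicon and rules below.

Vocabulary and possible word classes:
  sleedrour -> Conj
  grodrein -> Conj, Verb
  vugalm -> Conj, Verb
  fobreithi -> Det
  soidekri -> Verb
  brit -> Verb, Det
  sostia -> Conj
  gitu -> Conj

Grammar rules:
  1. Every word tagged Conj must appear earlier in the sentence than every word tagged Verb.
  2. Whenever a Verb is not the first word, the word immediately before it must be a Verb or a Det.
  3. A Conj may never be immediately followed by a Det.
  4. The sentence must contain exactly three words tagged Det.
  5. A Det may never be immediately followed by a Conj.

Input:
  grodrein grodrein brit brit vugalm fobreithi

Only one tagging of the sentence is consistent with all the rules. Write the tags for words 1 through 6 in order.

Candidates per position — 1:grodrein {Conj,Verb}; 2:grodrein {Conj,Verb}; 3:brit {Verb,Det}; 4:brit {Verb,Det}; 5:vugalm {Conj,Verb}; 6:fobreithi {Det}.
Word 3 cannot be Verb — rule 4 would then fail for every completion. It is Det.
Word 4 cannot be Verb — rule 4 would then fail for every completion. It is Det.
Word 5 cannot be Conj — rule 3 would then fail for every completion. It is Verb.
Word 2 cannot be Conj — rule 3 would then fail for every completion. It is Verb.
Word 1 cannot be Conj — rule 2 would then fail for every completion. It is Verb.
The unique satisfying tagging is: Verb Verb Det Det Verb Det.
Rule-by-rule: rule 1 holds; rule 2 holds; rule 3 holds; rule 4 holds; rule 5 holds.

Verb Verb Det Det Verb Det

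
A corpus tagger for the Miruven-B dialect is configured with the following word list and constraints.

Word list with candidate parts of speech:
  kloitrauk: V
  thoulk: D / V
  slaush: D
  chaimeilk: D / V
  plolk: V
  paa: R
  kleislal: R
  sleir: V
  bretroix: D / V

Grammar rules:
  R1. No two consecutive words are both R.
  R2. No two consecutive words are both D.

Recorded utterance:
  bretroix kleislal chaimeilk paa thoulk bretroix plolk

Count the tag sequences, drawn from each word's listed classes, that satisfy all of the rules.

Candidates per position — 1:bretroix {D,V}; 2:kleislal {R}; 3:chaimeilk {D,V}; 4:paa {R}; 5:thoulk {D,V}; 6:bretroix {D,V}; 7:plolk {V}.
There are 16 candidate sequences in total.
Checking each against the rules leaves 12 sequences.
Count = 12.

12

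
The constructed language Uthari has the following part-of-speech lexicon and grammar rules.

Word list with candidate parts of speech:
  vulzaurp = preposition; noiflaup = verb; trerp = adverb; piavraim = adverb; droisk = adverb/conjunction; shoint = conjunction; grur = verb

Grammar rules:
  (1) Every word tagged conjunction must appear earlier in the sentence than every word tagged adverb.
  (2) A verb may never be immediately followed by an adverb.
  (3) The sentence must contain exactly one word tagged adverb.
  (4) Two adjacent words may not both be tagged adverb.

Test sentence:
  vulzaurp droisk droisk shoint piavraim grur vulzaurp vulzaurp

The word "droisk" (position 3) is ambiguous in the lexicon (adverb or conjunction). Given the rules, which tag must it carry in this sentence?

Candidates per position — 1:vulzaurp {preposition}; 2:droisk {adverb,conjunction}; 3:droisk {adverb,conjunction}; 4:shoint {conjunction}; 5:piavraim {adverb}; 6:grur {verb}; 7:vulzaurp {preposition}; 8:vulzaurp {preposition}.
Position 2: adverb is ruled out by rule 1; that leaves conjunction.
Position 3: adverb is ruled out by rule 1; that leaves conjunction.
The unique satisfying tagging is: preposition conjunction conjunction conjunction adverb verb preposition preposition.
Checking: rule 1 ✓; rule 2 ✓; rule 3 ✓; rule 4 ✓.

conjunction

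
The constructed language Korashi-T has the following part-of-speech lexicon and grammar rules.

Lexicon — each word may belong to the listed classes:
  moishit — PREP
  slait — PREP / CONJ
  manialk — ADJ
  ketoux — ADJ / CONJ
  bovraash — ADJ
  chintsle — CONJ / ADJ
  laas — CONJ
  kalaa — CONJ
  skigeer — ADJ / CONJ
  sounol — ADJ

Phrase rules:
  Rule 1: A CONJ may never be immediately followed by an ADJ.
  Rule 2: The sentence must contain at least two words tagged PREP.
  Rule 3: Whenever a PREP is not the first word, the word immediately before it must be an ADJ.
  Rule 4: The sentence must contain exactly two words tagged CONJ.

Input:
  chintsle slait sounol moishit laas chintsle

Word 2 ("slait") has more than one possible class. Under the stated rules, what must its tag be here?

Candidates per position — 1:chintsle {CONJ,ADJ}; 2:slait {PREP,CONJ}; 3:sounol {ADJ}; 4:moishit {PREP}; 5:laas {CONJ}; 6:chintsle {CONJ,ADJ}.
Word 2 cannot be CONJ — rule 1 would then fail for every completion. It is PREP.
Word 6 cannot be ADJ — rule 1 would then fail for every completion. It is CONJ.
Word 1 cannot be CONJ — rule 3 would then fail for every completion. It is ADJ.
So the tagging must be: ADJ PREP ADJ PREP CONJ CONJ.
Verifying each rule — rule 1 ok; rule 2 ok; rule 3 ok; rule 4 ok.

PREP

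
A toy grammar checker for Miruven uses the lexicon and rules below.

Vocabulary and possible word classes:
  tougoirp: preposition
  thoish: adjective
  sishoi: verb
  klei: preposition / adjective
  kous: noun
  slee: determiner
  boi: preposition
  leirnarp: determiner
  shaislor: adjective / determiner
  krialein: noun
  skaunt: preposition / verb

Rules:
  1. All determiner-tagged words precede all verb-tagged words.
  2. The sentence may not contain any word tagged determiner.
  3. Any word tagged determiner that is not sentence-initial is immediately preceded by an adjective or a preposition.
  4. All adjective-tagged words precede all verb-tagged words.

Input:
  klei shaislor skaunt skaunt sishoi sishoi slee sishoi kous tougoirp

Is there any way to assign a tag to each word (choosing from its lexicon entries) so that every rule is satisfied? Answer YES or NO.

NO

Candidates per position — 1:klei {preposition,adjective}; 2:shaislor {adjective,determiner}; 3:skaunt {preposition,verb}; 4:skaunt {preposition,verb}; 5:sishoi {verb}; 6:sishoi {verb}; 7:slee {determiner}; 8:sishoi {verb}; 9:kous {noun}; 10:tougoirp {preposition}.
Rule 1 cannot be satisfied by any choice of tags from the lexicon.
So there is no consistent tagging.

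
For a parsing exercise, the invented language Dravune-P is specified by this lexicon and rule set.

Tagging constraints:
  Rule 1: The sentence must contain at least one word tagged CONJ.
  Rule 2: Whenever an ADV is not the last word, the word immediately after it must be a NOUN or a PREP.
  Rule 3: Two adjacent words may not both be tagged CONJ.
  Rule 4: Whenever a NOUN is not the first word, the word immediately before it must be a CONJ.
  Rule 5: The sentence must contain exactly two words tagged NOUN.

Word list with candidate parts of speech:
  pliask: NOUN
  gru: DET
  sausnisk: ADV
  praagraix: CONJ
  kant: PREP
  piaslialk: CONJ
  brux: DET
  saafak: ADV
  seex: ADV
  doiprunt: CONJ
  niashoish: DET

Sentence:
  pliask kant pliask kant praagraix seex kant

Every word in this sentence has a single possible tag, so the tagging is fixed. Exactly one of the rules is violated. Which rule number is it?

Fixed tagging: NOUN PREP NOUN PREP CONJ ADV PREP.
Rule check: R1 ✓, R2 ✓, R3 ✓, R4 ✗, R5 ✓.
Only rule 4 fails.

4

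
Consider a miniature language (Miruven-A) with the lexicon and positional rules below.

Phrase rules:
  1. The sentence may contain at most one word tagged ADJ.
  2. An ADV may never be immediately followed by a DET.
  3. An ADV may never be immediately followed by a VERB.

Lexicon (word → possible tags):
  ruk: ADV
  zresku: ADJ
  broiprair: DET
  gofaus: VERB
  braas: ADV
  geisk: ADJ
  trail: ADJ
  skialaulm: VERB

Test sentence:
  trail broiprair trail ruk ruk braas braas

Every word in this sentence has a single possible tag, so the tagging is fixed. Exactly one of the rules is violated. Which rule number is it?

Fixed tagging: ADJ DET ADJ ADV ADV ADV ADV.
Checking each rule: R1 violated, R2 holds, R3 holds.
Only rule 1 fails.

1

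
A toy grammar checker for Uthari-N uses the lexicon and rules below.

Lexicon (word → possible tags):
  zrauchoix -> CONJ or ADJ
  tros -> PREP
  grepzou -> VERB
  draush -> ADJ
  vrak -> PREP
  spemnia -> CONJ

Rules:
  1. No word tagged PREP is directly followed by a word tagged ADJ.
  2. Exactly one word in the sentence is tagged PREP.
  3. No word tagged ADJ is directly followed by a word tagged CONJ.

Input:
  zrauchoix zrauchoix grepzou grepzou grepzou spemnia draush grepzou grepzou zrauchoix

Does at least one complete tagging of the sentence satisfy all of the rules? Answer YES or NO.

Candidates per position — 1:zrauchoix {CONJ,ADJ}; 2:zrauchoix {CONJ,ADJ}; 3:grepzou {VERB}; 4:grepzou {VERB}; 5:grepzou {VERB}; 6:spemnia {CONJ}; 7:draush {ADJ}; 8:grepzou {VERB}; 9:grepzou {VERB}; 10:zrauchoix {CONJ,ADJ}.
Rule 2 cannot be satisfied by any choice of tags from the lexicon.
So there is no consistent tagging.

NO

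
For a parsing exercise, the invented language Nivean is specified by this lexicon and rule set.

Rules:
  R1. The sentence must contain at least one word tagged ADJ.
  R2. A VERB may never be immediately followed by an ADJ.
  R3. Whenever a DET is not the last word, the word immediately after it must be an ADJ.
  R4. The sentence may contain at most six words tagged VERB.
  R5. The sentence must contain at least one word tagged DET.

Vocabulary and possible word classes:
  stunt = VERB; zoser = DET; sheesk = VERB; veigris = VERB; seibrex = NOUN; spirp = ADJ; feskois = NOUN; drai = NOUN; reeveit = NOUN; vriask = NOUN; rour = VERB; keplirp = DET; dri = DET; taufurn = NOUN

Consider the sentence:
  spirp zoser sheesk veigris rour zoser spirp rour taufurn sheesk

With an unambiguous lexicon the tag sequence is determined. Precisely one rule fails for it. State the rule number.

Fixed tagging: ADJ DET VERB VERB VERB DET ADJ VERB NOUN VERB.
Checking each rule: R1 ✓, R2 ✓, R3 ✗, R4 ✓, R5 ✓.
Only rule 3 fails.

3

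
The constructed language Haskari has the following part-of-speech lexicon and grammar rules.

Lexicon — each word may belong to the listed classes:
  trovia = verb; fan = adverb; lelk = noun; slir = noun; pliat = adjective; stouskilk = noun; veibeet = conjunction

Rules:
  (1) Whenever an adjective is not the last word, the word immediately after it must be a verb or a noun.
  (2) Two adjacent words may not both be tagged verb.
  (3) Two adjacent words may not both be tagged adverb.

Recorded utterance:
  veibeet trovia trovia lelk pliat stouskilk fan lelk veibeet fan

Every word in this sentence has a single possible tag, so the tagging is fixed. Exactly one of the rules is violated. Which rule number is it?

2

Fixed tagging: conjunction verb verb noun adjective noun adverb noun conjunction adverb.
Checking each rule: R1 ✓, R2 ✗, R3 ✓.
Only rule 2 fails.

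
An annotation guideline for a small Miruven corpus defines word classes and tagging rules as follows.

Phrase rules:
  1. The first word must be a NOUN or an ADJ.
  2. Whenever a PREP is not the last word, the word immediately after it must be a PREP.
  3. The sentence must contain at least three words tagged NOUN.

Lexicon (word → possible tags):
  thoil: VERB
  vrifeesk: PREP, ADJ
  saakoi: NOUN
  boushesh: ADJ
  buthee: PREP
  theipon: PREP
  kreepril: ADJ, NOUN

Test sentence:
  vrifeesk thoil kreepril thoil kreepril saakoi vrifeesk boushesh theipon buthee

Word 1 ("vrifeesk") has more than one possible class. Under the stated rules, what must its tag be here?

ADJ

Candidates per position — 1:vrifeesk {PREP,ADJ}; 2:thoil {VERB}; 3:kreepril {ADJ,NOUN}; 4:thoil {VERB}; 5:kreepril {ADJ,NOUN}; 6:saakoi {NOUN}; 7:vrifeesk {PREP,ADJ}; 8:boushesh {ADJ}; 9:theipon {PREP}; 10:buthee {PREP}.
Position 1: PREP is ruled out by rule 1; that leaves ADJ.
Position 3: ADJ is ruled out by rule 3; that leaves NOUN.
Position 5: ADJ is ruled out by rule 3; that leaves NOUN.
Position 7: PREP is ruled out by rule 2; that leaves ADJ.
The only consistent sequence is: ADJ VERB NOUN VERB NOUN NOUN ADJ ADJ PREP PREP.
Checking: rule 1 satisfied; rule 2 satisfied; rule 3 satisfied.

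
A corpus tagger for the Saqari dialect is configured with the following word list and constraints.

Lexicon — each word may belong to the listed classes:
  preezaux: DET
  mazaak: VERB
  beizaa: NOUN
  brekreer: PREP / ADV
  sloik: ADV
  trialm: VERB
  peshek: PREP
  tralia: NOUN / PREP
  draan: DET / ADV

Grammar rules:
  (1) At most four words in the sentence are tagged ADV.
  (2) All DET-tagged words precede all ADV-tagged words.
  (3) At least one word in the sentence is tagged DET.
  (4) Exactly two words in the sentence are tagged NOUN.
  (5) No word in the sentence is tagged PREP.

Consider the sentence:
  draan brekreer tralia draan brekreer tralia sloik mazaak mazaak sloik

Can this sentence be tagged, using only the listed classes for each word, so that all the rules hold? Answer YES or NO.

NO

Candidates per position — 1:draan {DET,ADV}; 2:brekreer {PREP,ADV}; 3:tralia {NOUN,PREP}; 4:draan {DET,ADV}; 5:brekreer {PREP,ADV}; 6:tralia {NOUN,PREP}; 7:sloik {ADV}; 8:mazaak {VERB}; 9:mazaak {VERB}; 10:sloik {ADV}.
Every candidate sequence violates at least one rule; no consistent tagging exists.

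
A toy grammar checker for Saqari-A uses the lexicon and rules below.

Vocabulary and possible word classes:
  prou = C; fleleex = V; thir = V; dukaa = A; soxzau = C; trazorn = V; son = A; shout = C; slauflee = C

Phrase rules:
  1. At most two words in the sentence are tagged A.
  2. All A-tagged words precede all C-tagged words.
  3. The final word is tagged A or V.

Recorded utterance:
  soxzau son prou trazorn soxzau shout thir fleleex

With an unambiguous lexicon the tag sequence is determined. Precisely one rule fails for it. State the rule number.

2

Fixed tagging: C A C V C C V V.
Rule check: R1 holds, R2 violated, R3 holds.
Only rule 2 fails.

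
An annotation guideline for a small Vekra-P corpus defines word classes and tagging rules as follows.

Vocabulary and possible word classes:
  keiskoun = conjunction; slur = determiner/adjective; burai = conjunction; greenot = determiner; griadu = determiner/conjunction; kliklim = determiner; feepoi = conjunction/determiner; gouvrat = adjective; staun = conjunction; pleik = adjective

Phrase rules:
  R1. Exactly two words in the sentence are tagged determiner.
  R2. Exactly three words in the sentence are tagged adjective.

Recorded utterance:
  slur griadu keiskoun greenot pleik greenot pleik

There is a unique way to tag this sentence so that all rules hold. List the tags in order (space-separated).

adjective conjunction conjunction determiner adjective determiner adjective

Candidates per position — 1:slur {determiner,adjective}; 2:griadu {determiner,conjunction}; 3:keiskoun {conjunction}; 4:greenot {determiner}; 5:pleik {adjective}; 6:greenot {determiner}; 7:pleik {adjective}.
Word 1 cannot be determiner — rule 1 would then fail for every completion. It is adjective.
Word 2 cannot be determiner — rule 1 would then fail for every completion. It is conjunction.
So the tagging must be: adjective conjunction conjunction determiner adjective determiner adjective.
Rule-by-rule: rule 1 satisfied; rule 2 satisfied.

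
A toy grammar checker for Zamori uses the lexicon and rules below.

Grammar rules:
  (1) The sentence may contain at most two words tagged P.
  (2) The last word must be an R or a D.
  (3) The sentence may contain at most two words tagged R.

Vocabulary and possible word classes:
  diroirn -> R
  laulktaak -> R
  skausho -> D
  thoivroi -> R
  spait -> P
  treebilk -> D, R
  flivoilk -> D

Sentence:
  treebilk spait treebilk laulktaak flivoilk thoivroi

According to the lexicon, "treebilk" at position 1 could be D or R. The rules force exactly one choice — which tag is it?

Candidates per position — 1:treebilk {D,R}; 2:spait {P}; 3:treebilk {D,R}; 4:laulktaak {R}; 5:flivoilk {D}; 6:thoivroi {R}.
Position 1: R is ruled out by rule 3; that leaves D.
Position 3: R is ruled out by rule 3; that leaves D.
The unique satisfying tagging is: D P D R D R.
Checking: rule 1 satisfied; rule 2 satisfied; rule 3 satisfied.

D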